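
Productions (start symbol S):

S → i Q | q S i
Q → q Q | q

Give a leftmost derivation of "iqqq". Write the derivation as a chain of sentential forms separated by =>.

S=>iQ=>iqQ=>iqqQ=>iqqq

S => iQ   [S → i Q]
iQ => iqQ   [Q → q Q]
iqQ => iqqQ   [Q → q Q]
iqqQ => iqqq   [Q → q]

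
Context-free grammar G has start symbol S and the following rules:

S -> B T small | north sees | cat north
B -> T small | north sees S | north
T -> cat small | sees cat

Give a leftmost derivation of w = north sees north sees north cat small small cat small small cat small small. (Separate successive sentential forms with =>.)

S => B T small => north sees S T small => north sees B T small T small => north sees north sees S T small T small => north sees north sees B T small T small T small => north sees north sees north T small T small T small => north sees north sees north cat small small T small T small => north sees north sees north cat small small cat small small T small => north sees north sees north cat small small cat small small cat small small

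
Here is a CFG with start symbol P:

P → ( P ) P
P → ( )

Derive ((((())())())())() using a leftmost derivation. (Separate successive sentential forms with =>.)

P=>(P)P=>((P)P)P=>(((P)P)P)P=>((((P)P)P)P)P=>((((())P)P)P)P=>((((())())P)P)P=>((((())())())P)P=>((((())())())())P=>((((())())())())()

P => (P)P   [P → ( P ) P]
(P)P => ((P)P)P   [P → ( P ) P]
((P)P)P => (((P)P)P)P   [P → ( P ) P]
(((P)P)P)P => ((((P)P)P)P)P   [P → ( P ) P]
((((P)P)P)P)P => ((((())P)P)P)P   [P → ( )]
((((())P)P)P)P => ((((())())P)P)P   [P → ( )]
((((())())P)P)P => ((((())())())P)P   [P → ( )]
((((())())())P)P => ((((())())())())P   [P → ( )]
((((())())())())P => ((((())())())())()   [P → ( )]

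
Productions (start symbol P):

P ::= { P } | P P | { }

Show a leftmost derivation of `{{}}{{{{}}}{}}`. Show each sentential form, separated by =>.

P => PP   [P ::= P P]
PP => {P}P   [P ::= { P }]
{P}P => {{}}P   [P ::= { }]
{{}}P => {{}}{P}   [P ::= { P }]
{{}}{P} => {{}}{PP}   [P ::= P P]
{{}}{PP} => {{}}{{P}P}   [P ::= { P }]
{{}}{{P}P} => {{}}{{{P}}P}   [P ::= { P }]
{{}}{{{P}}P} => {{}}{{{{}}}P}   [P ::= { }]
{{}}{{{{}}}P} => {{}}{{{{}}}{}}   [P ::= { }]

P=>PP=>{P}P=>{{}}P=>{{}}{P}=>{{}}{PP}=>{{}}{{P}P}=>{{}}{{{P}}P}=>{{}}{{{{}}}P}=>{{}}{{{{}}}{}}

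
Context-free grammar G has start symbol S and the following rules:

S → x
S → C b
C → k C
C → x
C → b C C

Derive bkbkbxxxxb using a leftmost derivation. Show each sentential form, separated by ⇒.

S⇒Cb⇒bCCb⇒bkCCb⇒bkbCCCb⇒bkbkCCCb⇒bkbkbCCCCb⇒bkbkbxCCCb⇒bkbkbxxCCb⇒bkbkbxxxCb⇒bkbkbxxxxb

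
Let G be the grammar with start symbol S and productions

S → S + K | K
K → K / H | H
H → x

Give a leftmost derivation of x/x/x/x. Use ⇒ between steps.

S ⇒ K   [S → K]
K ⇒ K/H   [K → K / H]
K/H ⇒ K/H/H   [K → K / H]
K/H/H ⇒ K/H/H/H   [K → K / H]
K/H/H/H ⇒ H/H/H/H   [K → H]
H/H/H/H ⇒ x/H/H/H   [H → x]
x/H/H/H ⇒ x/x/H/H   [H → x]
x/x/H/H ⇒ x/x/x/H   [H → x]
x/x/x/H ⇒ x/x/x/x   [H → x]

S ⇒ K ⇒ K/H ⇒ K/H/H ⇒ K/H/H/H ⇒ H/H/H/H ⇒ x/H/H/H ⇒ x/x/H/H ⇒ x/x/x/H ⇒ x/x/x/x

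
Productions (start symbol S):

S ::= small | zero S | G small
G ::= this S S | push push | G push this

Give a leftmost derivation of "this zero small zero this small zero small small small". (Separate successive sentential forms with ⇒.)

S ⇒ G small   [S ::= G small]
G small ⇒ this S S small   [G ::= this S S]
this S S small ⇒ this zero S S small   [S ::= zero S]
this zero S S small ⇒ this zero small S small   [S ::= small]
this zero small S small ⇒ this zero small zero S small   [S ::= zero S]
this zero small zero S small ⇒ this zero small zero G small small   [S ::= G small]
this zero small zero G small small ⇒ this zero small zero this S S small small   [G ::= this S S]
this zero small zero this S S small small ⇒ this zero small zero this small S small small   [S ::= small]
this zero small zero this small S small small ⇒ this zero small zero this small zero S small small   [S ::= zero S]
this zero small zero this small zero S small small ⇒ this zero small zero this small zero small small small   [S ::= small]

S ⇒ G small ⇒ this S S small ⇒ this zero S S small ⇒ this zero small S small ⇒ this zero small zero S small ⇒ this zero small zero G small small ⇒ this zero small zero this S S small small ⇒ this zero small zero this small S small small ⇒ this zero small zero this small zero S small small ⇒ this zero small zero this small zero small small small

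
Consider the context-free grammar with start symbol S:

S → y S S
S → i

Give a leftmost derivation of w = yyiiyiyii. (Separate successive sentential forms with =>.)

S => ySS => yySSS => yyiSS => yyiiS => yyiiySS => yyiiyiS => yyiiyiySS => yyiiyiyiS => yyiiyiyii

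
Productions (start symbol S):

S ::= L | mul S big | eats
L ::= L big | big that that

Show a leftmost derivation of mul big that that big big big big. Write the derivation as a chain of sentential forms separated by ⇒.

S ⇒ mul S big ⇒ mul L big ⇒ mul L big big ⇒ mul L big big big ⇒ mul L big big big big ⇒ mul big that that big big big big

S ⇒ mul S big   [S ::= mul S big]
mul S big ⇒ mul L big   [S ::= L]
mul L big ⇒ mul L big big   [L ::= L big]
mul L big big ⇒ mul L big big big   [L ::= L big]
mul L big big big ⇒ mul L big big big big   [L ::= L big]
mul L big big big big ⇒ mul big that that big big big big   [L ::= big that that]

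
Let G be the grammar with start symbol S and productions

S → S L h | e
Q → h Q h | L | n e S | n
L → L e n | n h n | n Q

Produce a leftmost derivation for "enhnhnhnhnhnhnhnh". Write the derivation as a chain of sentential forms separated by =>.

S => SLh   [S → S L h]
SLh => SLhLh   [S → S L h]
SLhLh => SLhLhLh   [S → S L h]
SLhLhLh => SLhLhLhLh   [S → S L h]
SLhLhLhLh => eLhLhLhLh   [S → e]
eLhLhLhLh => enhnhLhLhLh   [L → n h n]
enhnhLhLhLh => enhnhnhnhLhLh   [L → n h n]
enhnhnhnhLhLh => enhnhnhnhnhnhLh   [L → n h n]
enhnhnhnhnhnhLh => enhnhnhnhnhnhnhnh   [L → n h n]

S => SLh => SLhLh => SLhLhLh => SLhLhLhLh => eLhLhLhLh => enhnhLhLhLh => enhnhnhnhLhLh => enhnhnhnhnhnhLh => enhnhnhnhnhnhnhnh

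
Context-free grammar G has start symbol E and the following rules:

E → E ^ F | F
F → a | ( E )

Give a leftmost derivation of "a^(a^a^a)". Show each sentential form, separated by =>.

E => E^F => F^F => a^F => a^(E) => a^(E^F) => a^(E^F^F) => a^(F^F^F) => a^(a^F^F) => a^(a^a^F) => a^(a^a^a)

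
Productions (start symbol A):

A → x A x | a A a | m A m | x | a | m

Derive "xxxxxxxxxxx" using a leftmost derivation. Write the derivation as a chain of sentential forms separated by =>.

A => xAx => xxAxx => xxxAxxx => xxxxAxxxx => xxxxxAxxxxx => xxxxxxxxxxx

A => xAx   [A → x A x]
xAx => xxAxx   [A → x A x]
xxAxx => xxxAxxx   [A → x A x]
xxxAxxx => xxxxAxxxx   [A → x A x]
xxxxAxxxx => xxxxxAxxxxx   [A → x A x]
xxxxxAxxxxx => xxxxxxxxxxx   [A → x]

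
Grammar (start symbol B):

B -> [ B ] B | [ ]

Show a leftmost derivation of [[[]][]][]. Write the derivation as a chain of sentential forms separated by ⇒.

B⇒[B]B⇒[[B]B]B⇒[[[]]B]B⇒[[[]][]]B⇒[[[]][]][]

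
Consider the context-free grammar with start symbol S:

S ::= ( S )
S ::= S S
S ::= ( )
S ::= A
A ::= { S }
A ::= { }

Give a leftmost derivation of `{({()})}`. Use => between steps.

S => A => {S} => {(S)} => {(A)} => {({S})} => {({()})}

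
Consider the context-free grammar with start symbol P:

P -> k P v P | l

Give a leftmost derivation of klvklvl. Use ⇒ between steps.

P ⇒ kPvP ⇒ klvP ⇒ klvkPvP ⇒ klvklvP ⇒ klvklvl

P ⇒ kPvP   [P -> k P v P]
kPvP ⇒ klvP   [P -> l]
klvP ⇒ klvkPvP   [P -> k P v P]
klvkPvP ⇒ klvklvP   [P -> l]
klvklvP ⇒ klvklvl   [P -> l]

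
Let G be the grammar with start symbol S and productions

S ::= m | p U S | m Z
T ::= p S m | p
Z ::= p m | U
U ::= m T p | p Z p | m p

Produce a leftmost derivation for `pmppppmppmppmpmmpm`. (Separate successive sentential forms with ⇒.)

S ⇒ pUS ⇒ pmTpS ⇒ pmpSmpS ⇒ pmppUSmpS ⇒ pmpppZpSmpS ⇒ pmppppmpSmpS ⇒ pmppppmppUSmpS ⇒ pmppppmppmTpSmpS ⇒ pmppppmppmppSmpS ⇒ pmppppmppmppmZmpS ⇒ pmppppmppmppmpmmpS ⇒ pmppppmppmppmpmmpm

S ⇒ pUS   [S ::= p U S]
pUS ⇒ pmTpS   [U ::= m T p]
pmTpS ⇒ pmpSmpS   [T ::= p S m]
pmpSmpS ⇒ pmppUSmpS   [S ::= p U S]
pmppUSmpS ⇒ pmpppZpSmpS   [U ::= p Z p]
pmpppZpSmpS ⇒ pmppppmpSmpS   [Z ::= p m]
pmppppmpSmpS ⇒ pmppppmppUSmpS   [S ::= p U S]
pmppppmppUSmpS ⇒ pmppppmppmTpSmpS   [U ::= m T p]
pmppppmppmTpSmpS ⇒ pmppppmppmppSmpS   [T ::= p]
pmppppmppmppSmpS ⇒ pmppppmppmppmZmpS   [S ::= m Z]
pmppppmppmppmZmpS ⇒ pmppppmppmppmpmmpS   [Z ::= p m]
pmppppmppmppmpmmpS ⇒ pmppppmppmppmpmmpm   [S ::= m]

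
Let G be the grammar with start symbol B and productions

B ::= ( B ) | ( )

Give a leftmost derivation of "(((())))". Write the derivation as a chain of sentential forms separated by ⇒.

B ⇒ (B) ⇒ ((B)) ⇒ (((B))) ⇒ (((())))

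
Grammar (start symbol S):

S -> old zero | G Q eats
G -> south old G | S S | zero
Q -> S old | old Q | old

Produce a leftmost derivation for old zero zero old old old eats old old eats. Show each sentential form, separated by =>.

S => G Q eats   [S -> G Q eats]
G Q eats => S S Q eats   [G -> S S]
S S Q eats => old zero S Q eats   [S -> old zero]
old zero S Q eats => old zero G Q eats Q eats   [S -> G Q eats]
old zero G Q eats Q eats => old zero zero Q eats Q eats   [G -> zero]
old zero zero Q eats Q eats => old zero zero old Q eats Q eats   [Q -> old Q]
old zero zero old Q eats Q eats => old zero zero old old Q eats Q eats   [Q -> old Q]
old zero zero old old Q eats Q eats => old zero zero old old old eats Q eats   [Q -> old]
old zero zero old old old eats Q eats => old zero zero old old old eats old Q eats   [Q -> old Q]
old zero zero old old old eats old Q eats => old zero zero old old old eats old old eats   [Q -> old]

S => G Q eats => S S Q eats => old zero S Q eats => old zero G Q eats Q eats => old zero zero Q eats Q eats => old zero zero old Q eats Q eats => old zero zero old old Q eats Q eats => old zero zero old old old eats Q eats => old zero zero old old old eats old Q eats => old zero zero old old old eats old old eats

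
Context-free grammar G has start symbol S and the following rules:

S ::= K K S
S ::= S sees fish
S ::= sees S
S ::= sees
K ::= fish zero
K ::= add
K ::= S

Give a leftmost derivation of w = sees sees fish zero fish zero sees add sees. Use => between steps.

S => K K S => S K S => sees S K S => sees sees S K S => sees sees K K S K S => sees sees fish zero K S K S => sees sees fish zero fish zero S K S => sees sees fish zero fish zero sees K S => sees sees fish zero fish zero sees add S => sees sees fish zero fish zero sees add sees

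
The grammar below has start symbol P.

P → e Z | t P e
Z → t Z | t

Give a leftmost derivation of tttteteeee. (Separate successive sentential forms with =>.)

P=>tPe=>ttPee=>tttPeee=>ttttPeeee=>tttteZeeee=>tttteteeee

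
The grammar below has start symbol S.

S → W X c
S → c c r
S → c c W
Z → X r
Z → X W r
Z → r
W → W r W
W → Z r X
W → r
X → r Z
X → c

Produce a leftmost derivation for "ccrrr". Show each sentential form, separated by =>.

S => ccW => ccWrW => ccrrW => ccrrr

S => ccW   [S → c c W]
ccW => ccWrW   [W → W r W]
ccWrW => ccrrW   [W → r]
ccrrW => ccrrr   [W → r]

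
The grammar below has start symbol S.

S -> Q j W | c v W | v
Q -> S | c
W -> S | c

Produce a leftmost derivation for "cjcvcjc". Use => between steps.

S=>QjW=>SjW=>QjWjW=>cjWjW=>cjSjW=>cjcvWjW=>cjcvcjW=>cjcvcjc

S => QjW   [S -> Q j W]
QjW => SjW   [Q -> S]
SjW => QjWjW   [S -> Q j W]
QjWjW => cjWjW   [Q -> c]
cjWjW => cjSjW   [W -> S]
cjSjW => cjcvWjW   [S -> c v W]
cjcvWjW => cjcvcjW   [W -> c]
cjcvcjW => cjcvcjc   [W -> c]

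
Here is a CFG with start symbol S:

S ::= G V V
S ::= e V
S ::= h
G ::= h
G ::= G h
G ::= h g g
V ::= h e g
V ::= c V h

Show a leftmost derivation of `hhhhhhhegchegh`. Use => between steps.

S=>GVV=>GhVV=>GhhVV=>GhhhVV=>GhhhhVV=>GhhhhhVV=>hhhhhhVV=>hhhhhhhegV=>hhhhhhhegcVh=>hhhhhhhegchegh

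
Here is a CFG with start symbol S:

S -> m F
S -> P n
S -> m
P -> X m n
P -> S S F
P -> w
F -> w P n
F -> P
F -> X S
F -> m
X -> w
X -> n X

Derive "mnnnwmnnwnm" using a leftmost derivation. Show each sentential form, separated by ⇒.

S ⇒ mF   [S -> m F]
mF ⇒ mP   [F -> P]
mP ⇒ mSSF   [P -> S S F]
mSSF ⇒ mPnSF   [S -> P n]
mPnSF ⇒ mXmnnSF   [P -> X m n]
mXmnnSF ⇒ mnXmnnSF   [X -> n X]
mnXmnnSF ⇒ mnnXmnnSF   [X -> n X]
mnnXmnnSF ⇒ mnnnXmnnSF   [X -> n X]
mnnnXmnnSF ⇒ mnnnwmnnSF   [X -> w]
mnnnwmnnSF ⇒ mnnnwmnnPnF   [S -> P n]
mnnnwmnnPnF ⇒ mnnnwmnnwnF   [P -> w]
mnnnwmnnwnF ⇒ mnnnwmnnwnm   [F -> m]

S⇒mF⇒mP⇒mSSF⇒mPnSF⇒mXmnnSF⇒mnXmnnSF⇒mnnXmnnSF⇒mnnnXmnnSF⇒mnnnwmnnSF⇒mnnnwmnnPnF⇒mnnnwmnnwnF⇒mnnnwmnnwnm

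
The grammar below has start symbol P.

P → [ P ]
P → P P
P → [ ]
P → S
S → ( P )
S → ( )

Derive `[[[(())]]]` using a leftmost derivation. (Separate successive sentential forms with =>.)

P => [P] => [[P]] => [[[P]]] => [[[S]]] => [[[(P)]]] => [[[(S)]]] => [[[(())]]]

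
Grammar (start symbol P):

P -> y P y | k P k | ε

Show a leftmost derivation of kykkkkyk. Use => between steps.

P => kPk => kyPyk => kykPkyk => kykkPkkyk => kykkkkyk

P => kPk   [P -> k P k]
kPk => kyPyk   [P -> y P y]
kyPyk => kykPkyk   [P -> k P k]
kykPkyk => kykkPkkyk   [P -> k P k]
kykkPkkyk => kykkkkyk   [P -> ε]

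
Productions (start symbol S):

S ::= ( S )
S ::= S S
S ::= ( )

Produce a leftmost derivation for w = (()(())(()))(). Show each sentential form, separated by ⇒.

S ⇒ SS   [S ::= S S]
SS ⇒ (S)S   [S ::= ( S )]
(S)S ⇒ (SS)S   [S ::= S S]
(SS)S ⇒ (()S)S   [S ::= ( )]
(()S)S ⇒ (()SS)S   [S ::= S S]
(()SS)S ⇒ (()(S)S)S   [S ::= ( S )]
(()(S)S)S ⇒ (()(())S)S   [S ::= ( )]
(()(())S)S ⇒ (()(())(S))S   [S ::= ( S )]
(()(())(S))S ⇒ (()(())(()))S   [S ::= ( )]
(()(())(()))S ⇒ (()(())(()))()   [S ::= ( )]

S ⇒ SS ⇒ (S)S ⇒ (SS)S ⇒ (()S)S ⇒ (()SS)S ⇒ (()(S)S)S ⇒ (()(())S)S ⇒ (()(())(S))S ⇒ (()(())(()))S ⇒ (()(())(()))()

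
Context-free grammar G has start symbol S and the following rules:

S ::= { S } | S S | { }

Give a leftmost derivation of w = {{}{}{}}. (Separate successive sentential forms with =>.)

S => {S} => {SS} => {SSS} => {{}SS} => {{}{}S} => {{}{}{}}

S => {S}   [S ::= { S }]
{S} => {SS}   [S ::= S S]
{SS} => {SSS}   [S ::= S S]
{SSS} => {{}SS}   [S ::= { }]
{{}SS} => {{}{}S}   [S ::= { }]
{{}{}S} => {{}{}{}}   [S ::= { }]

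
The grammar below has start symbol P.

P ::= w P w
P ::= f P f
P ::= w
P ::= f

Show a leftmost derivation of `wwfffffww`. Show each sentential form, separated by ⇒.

P⇒wPw⇒wwPww⇒wwfPfww⇒wwffPffww⇒wwfffffww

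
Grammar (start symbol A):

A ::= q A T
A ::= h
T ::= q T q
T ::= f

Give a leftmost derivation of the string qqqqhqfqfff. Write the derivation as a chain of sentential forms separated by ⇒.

A ⇒ qAT ⇒ qqATT ⇒ qqqATTT ⇒ qqqqATTTT ⇒ qqqqhTTTT ⇒ qqqqhqTqTTT ⇒ qqqqhqfqTTT ⇒ qqqqhqfqfTT ⇒ qqqqhqfqffT ⇒ qqqqhqfqfff

A ⇒ qAT   [A ::= q A T]
qAT ⇒ qqATT   [A ::= q A T]
qqATT ⇒ qqqATTT   [A ::= q A T]
qqqATTT ⇒ qqqqATTTT   [A ::= q A T]
qqqqATTTT ⇒ qqqqhTTTT   [A ::= h]
qqqqhTTTT ⇒ qqqqhqTqTTT   [T ::= q T q]
qqqqhqTqTTT ⇒ qqqqhqfqTTT   [T ::= f]
qqqqhqfqTTT ⇒ qqqqhqfqfTT   [T ::= f]
qqqqhqfqfTT ⇒ qqqqhqfqffT   [T ::= f]
qqqqhqfqffT ⇒ qqqqhqfqfff   [T ::= f]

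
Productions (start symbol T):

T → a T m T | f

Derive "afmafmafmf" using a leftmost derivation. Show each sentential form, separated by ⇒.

T ⇒ aTmT ⇒ afmT ⇒ afmaTmT ⇒ afmafmT ⇒ afmafmaTmT ⇒ afmafmafmT ⇒ afmafmafmf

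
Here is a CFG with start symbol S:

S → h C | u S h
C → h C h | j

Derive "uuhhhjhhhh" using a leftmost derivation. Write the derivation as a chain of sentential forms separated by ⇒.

S ⇒ uSh   [S → u S h]
uSh ⇒ uuShh   [S → u S h]
uuShh ⇒ uuhChh   [S → h C]
uuhChh ⇒ uuhhChhh   [C → h C h]
uuhhChhh ⇒ uuhhhChhhh   [C → h C h]
uuhhhChhhh ⇒ uuhhhjhhhh   [C → j]

S ⇒ uSh ⇒ uuShh ⇒ uuhChh ⇒ uuhhChhh ⇒ uuhhhChhhh ⇒ uuhhhjhhhh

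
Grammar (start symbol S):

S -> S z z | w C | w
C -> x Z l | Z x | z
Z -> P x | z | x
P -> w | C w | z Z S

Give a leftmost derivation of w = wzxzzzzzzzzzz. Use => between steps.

S => Szz => Szzzz => Szzzzzz => Szzzzzzzz => Szzzzzzzzzz => wCzzzzzzzzzz => wZxzzzzzzzzzz => wzxzzzzzzzzzz

S => Szz   [S -> S z z]
Szz => Szzzz   [S -> S z z]
Szzzz => Szzzzzz   [S -> S z z]
Szzzzzz => Szzzzzzzz   [S -> S z z]
Szzzzzzzz => Szzzzzzzzzz   [S -> S z z]
Szzzzzzzzzz => wCzzzzzzzzzz   [S -> w C]
wCzzzzzzzzzz => wZxzzzzzzzzzz   [C -> Z x]
wZxzzzzzzzzzz => wzxzzzzzzzzzz   [Z -> z]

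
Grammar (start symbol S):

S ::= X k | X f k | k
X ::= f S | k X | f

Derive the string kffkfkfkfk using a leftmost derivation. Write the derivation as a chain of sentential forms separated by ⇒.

S ⇒ Xfk   [S ::= X f k]
Xfk ⇒ kXfk   [X ::= k X]
kXfk ⇒ kfSfk   [X ::= f S]
kfSfk ⇒ kfXfkfk   [S ::= X f k]
kfXfkfk ⇒ kffSfkfk   [X ::= f S]
kffSfkfk ⇒ kffXkfkfk   [S ::= X k]
kffXkfkfk ⇒ kffkXkfkfk   [X ::= k X]
kffkXkfkfk ⇒ kffkfkfkfk   [X ::= f]

S ⇒ Xfk ⇒ kXfk ⇒ kfSfk ⇒ kfXfkfk ⇒ kffSfkfk ⇒ kffXkfkfk ⇒ kffkXkfkfk ⇒ kffkfkfkfk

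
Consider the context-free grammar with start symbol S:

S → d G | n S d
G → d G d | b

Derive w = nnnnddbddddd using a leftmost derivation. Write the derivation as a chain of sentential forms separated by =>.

S => nSd => nnSdd => nnnSddd => nnnnSdddd => nnnndGdddd => nnnnddGddddd => nnnnddbddddd

S => nSd   [S → n S d]
nSd => nnSdd   [S → n S d]
nnSdd => nnnSddd   [S → n S d]
nnnSddd => nnnnSdddd   [S → n S d]
nnnnSdddd => nnnndGdddd   [S → d G]
nnnndGdddd => nnnnddGddddd   [G → d G d]
nnnnddGddddd => nnnnddbddddd   [G → b]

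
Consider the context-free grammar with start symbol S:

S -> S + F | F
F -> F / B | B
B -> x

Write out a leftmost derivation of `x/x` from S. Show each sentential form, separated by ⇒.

S ⇒ F ⇒ F/B ⇒ B/B ⇒ x/B ⇒ x/x

S ⇒ F   [S -> F]
F ⇒ F/B   [F -> F / B]
F/B ⇒ B/B   [F -> B]
B/B ⇒ x/B   [B -> x]
x/B ⇒ x/x   [B -> x]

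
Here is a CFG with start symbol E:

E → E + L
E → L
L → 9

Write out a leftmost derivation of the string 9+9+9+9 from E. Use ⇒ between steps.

E ⇒ E+L ⇒ E+L+L ⇒ E+L+L+L ⇒ L+L+L+L ⇒ 9+L+L+L ⇒ 9+9+L+L ⇒ 9+9+9+L ⇒ 9+9+9+9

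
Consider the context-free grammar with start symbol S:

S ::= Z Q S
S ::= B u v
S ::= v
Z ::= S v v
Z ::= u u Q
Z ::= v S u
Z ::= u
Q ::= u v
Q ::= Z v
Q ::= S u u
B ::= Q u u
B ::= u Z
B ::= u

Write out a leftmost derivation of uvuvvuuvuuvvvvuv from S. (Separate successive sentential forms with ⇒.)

S ⇒ Buv   [S ::= B u v]
Buv ⇒ uZuv   [B ::= u Z]
uZuv ⇒ uSvvuv   [Z ::= S v v]
uSvvuv ⇒ uZQSvvuv   [S ::= Z Q S]
uZQSvvuv ⇒ uvSuQSvvuv   [Z ::= v S u]
uvSuQSvvuv ⇒ uvBuvuQSvvuv   [S ::= B u v]
uvBuvuQSvvuv ⇒ uvuZuvuQSvvuv   [B ::= u Z]
uvuZuvuQSvvuv ⇒ uvuvSuuvuQSvvuv   [Z ::= v S u]
uvuvSuuvuQSvvuv ⇒ uvuvvuuvuQSvvuv   [S ::= v]
uvuvvuuvuQSvvuv ⇒ uvuvvuuvuZvSvvuv   [Q ::= Z v]
uvuvvuuvuZvSvvuv ⇒ uvuvvuuvuuvSvvuv   [Z ::= u]
uvuvvuuvuuvSvvuv ⇒ uvuvvuuvuuvvvvuv   [S ::= v]

S ⇒ Buv ⇒ uZuv ⇒ uSvvuv ⇒ uZQSvvuv ⇒ uvSuQSvvuv ⇒ uvBuvuQSvvuv ⇒ uvuZuvuQSvvuv ⇒ uvuvSuuvuQSvvuv ⇒ uvuvvuuvuQSvvuv ⇒ uvuvvuuvuZvSvvuv ⇒ uvuvvuuvuuvSvvuv ⇒ uvuvvuuvuuvvvvuv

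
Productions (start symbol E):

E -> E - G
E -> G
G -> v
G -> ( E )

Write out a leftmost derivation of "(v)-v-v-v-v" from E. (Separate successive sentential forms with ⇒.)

E ⇒ E-G   [E -> E - G]
E-G ⇒ E-G-G   [E -> E - G]
E-G-G ⇒ E-G-G-G   [E -> E - G]
E-G-G-G ⇒ E-G-G-G-G   [E -> E - G]
E-G-G-G-G ⇒ G-G-G-G-G   [E -> G]
G-G-G-G-G ⇒ (E)-G-G-G-G   [G -> ( E )]
(E)-G-G-G-G ⇒ (G)-G-G-G-G   [E -> G]
(G)-G-G-G-G ⇒ (v)-G-G-G-G   [G -> v]
(v)-G-G-G-G ⇒ (v)-v-G-G-G   [G -> v]
(v)-v-G-G-G ⇒ (v)-v-v-G-G   [G -> v]
(v)-v-v-G-G ⇒ (v)-v-v-v-G   [G -> v]
(v)-v-v-v-G ⇒ (v)-v-v-v-v   [G -> v]

E⇒E-G⇒E-G-G⇒E-G-G-G⇒E-G-G-G-G⇒G-G-G-G-G⇒(E)-G-G-G-G⇒(G)-G-G-G-G⇒(v)-G-G-G-G⇒(v)-v-G-G-G⇒(v)-v-v-G-G⇒(v)-v-v-v-G⇒(v)-v-v-v-v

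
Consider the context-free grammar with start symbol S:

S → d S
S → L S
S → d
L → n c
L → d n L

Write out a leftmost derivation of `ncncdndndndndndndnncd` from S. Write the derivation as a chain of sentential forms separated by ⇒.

S ⇒ LS   [S → L S]
LS ⇒ ncS   [L → n c]
ncS ⇒ ncLS   [S → L S]
ncLS ⇒ ncncS   [L → n c]
ncncS ⇒ ncncLS   [S → L S]
ncncLS ⇒ ncncdnLS   [L → d n L]
ncncdnLS ⇒ ncncdndnLS   [L → d n L]
ncncdndnLS ⇒ ncncdndndnLS   [L → d n L]
ncncdndndnLS ⇒ ncncdndndndnLS   [L → d n L]
ncncdndndndnLS ⇒ ncncdndndndndnLS   [L → d n L]
ncncdndndndndnLS ⇒ ncncdndndndndndnLS   [L → d n L]
ncncdndndndndndnLS ⇒ ncncdndndndndndndnLS   [L → d n L]
ncncdndndndndndndnLS ⇒ ncncdndndndndndndnncS   [L → n c]
ncncdndndndndndndnncS ⇒ ncncdndndndndndndnncd   [S → d]

S⇒LS⇒ncS⇒ncLS⇒ncncS⇒ncncLS⇒ncncdnLS⇒ncncdndnLS⇒ncncdndndnLS⇒ncncdndndndnLS⇒ncncdndndndndnLS⇒ncncdndndndndndnLS⇒ncncdndndndndndndnLS⇒ncncdndndndndndndnncS⇒ncncdndndndndndndnncd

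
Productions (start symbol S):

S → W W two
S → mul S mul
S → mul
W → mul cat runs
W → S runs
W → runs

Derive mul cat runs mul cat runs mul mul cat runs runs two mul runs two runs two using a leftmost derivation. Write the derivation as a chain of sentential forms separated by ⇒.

S ⇒ W W two ⇒ mul cat runs W two ⇒ mul cat runs S runs two ⇒ mul cat runs W W two runs two ⇒ mul cat runs mul cat runs W two runs two ⇒ mul cat runs mul cat runs S runs two runs two ⇒ mul cat runs mul cat runs mul S mul runs two runs two ⇒ mul cat runs mul cat runs mul W W two mul runs two runs two ⇒ mul cat runs mul cat runs mul mul cat runs W two mul runs two runs two ⇒ mul cat runs mul cat runs mul mul cat runs runs two mul runs two runs two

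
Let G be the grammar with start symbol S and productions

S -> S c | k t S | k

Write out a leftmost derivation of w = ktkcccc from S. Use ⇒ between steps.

S ⇒ Sc   [S -> S c]
Sc ⇒ Scc   [S -> S c]
Scc ⇒ Sccc   [S -> S c]
Sccc ⇒ Scccc   [S -> S c]
Scccc ⇒ ktScccc   [S -> k t S]
ktScccc ⇒ ktkcccc   [S -> k]

S⇒Sc⇒Scc⇒Sccc⇒Scccc⇒ktScccc⇒ktkcccc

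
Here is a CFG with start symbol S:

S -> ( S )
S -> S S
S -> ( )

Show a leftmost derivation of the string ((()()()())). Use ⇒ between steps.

S ⇒ (S)   [S -> ( S )]
(S) ⇒ ((S))   [S -> ( S )]
((S)) ⇒ ((SS))   [S -> S S]
((SS)) ⇒ ((()S))   [S -> ( )]
((()S)) ⇒ ((()SS))   [S -> S S]
((()SS)) ⇒ ((()SSS))   [S -> S S]
((()SSS)) ⇒ ((()()SS))   [S -> ( )]
((()()SS)) ⇒ ((()()()S))   [S -> ( )]
((()()()S)) ⇒ ((()()()()))   [S -> ( )]

S ⇒ (S) ⇒ ((S)) ⇒ ((SS)) ⇒ ((()S)) ⇒ ((()SS)) ⇒ ((()SSS)) ⇒ ((()()SS)) ⇒ ((()()()S)) ⇒ ((()()()()))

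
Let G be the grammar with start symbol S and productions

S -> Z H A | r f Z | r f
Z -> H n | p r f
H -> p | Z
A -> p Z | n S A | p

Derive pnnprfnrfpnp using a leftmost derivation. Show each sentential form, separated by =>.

S => ZHA => HnHA => ZnHA => HnnHA => pnnHA => pnnZA => pnnprfA => pnnprfnSA => pnnprfnrfZA => pnnprfnrfHnA => pnnprfnrfpnA => pnnprfnrfpnp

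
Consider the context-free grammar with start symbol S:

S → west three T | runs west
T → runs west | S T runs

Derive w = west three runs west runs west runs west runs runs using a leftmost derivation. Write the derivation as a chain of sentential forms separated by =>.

S => west three T => west three S T runs => west three runs west T runs => west three runs west S T runs runs => west three runs west runs west T runs runs => west three runs west runs west runs west runs runs

S => west three T   [S → west three T]
west three T => west three S T runs   [T → S T runs]
west three S T runs => west three runs west T runs   [S → runs west]
west three runs west T runs => west three runs west S T runs runs   [T → S T runs]
west three runs west S T runs runs => west three runs west runs west T runs runs   [S → runs west]
west three runs west runs west T runs runs => west three runs west runs west runs west runs runs   [T → runs west]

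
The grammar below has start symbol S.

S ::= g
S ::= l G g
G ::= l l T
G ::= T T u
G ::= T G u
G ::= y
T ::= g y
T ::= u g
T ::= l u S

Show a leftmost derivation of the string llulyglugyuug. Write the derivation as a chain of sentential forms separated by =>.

S => lGg   [S ::= l G g]
lGg => lTGug   [G ::= T G u]
lTGug => lluSGug   [T ::= l u S]
lluSGug => llulGgGug   [S ::= l G g]
llulGgGug => llulygGug   [G ::= y]
llulygGug => llulygTGuug   [G ::= T G u]
llulygTGuug => llulygluSGuug   [T ::= l u S]
llulygluSGuug => llulyglugGuug   [S ::= g]
llulyglugGuug => llulyglugyuug   [G ::= y]

S => lGg => lTGug => lluSGug => llulGgGug => llulygGug => llulygTGuug => llulygluSGuug => llulyglugGuug => llulyglugyuug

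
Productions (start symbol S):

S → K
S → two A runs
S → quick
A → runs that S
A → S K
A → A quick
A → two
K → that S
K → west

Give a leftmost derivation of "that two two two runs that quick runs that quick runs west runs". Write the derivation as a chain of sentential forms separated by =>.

S => K => that S => that two A runs => that two S K runs => that two two A runs K runs => that two two S K runs K runs => that two two two A runs K runs K runs => that two two two runs that S runs K runs K runs => that two two two runs that quick runs K runs K runs => that two two two runs that quick runs that S runs K runs => that two two two runs that quick runs that quick runs K runs => that two two two runs that quick runs that quick runs west runs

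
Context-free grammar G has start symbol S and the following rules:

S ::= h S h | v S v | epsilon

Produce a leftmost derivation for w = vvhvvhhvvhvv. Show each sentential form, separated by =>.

S=>vSv=>vvSvv=>vvhShvv=>vvhvSvhvv=>vvhvvSvvhvv=>vvhvvhShvvhvv=>vvhvvhhvvhvv

S => vSv   [S ::= v S v]
vSv => vvSvv   [S ::= v S v]
vvSvv => vvhShvv   [S ::= h S h]
vvhShvv => vvhvSvhvv   [S ::= v S v]
vvhvSvhvv => vvhvvSvvhvv   [S ::= v S v]
vvhvvSvvhvv => vvhvvhShvvhvv   [S ::= h S h]
vvhvvhShvvhvv => vvhvvhhvvhvv   [S ::= epsilon]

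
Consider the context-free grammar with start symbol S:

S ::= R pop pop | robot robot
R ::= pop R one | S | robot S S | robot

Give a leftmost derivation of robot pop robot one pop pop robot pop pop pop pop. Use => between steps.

S => R pop pop => robot S S pop pop => robot R pop pop S pop pop => robot pop R one pop pop S pop pop => robot pop robot one pop pop S pop pop => robot pop robot one pop pop R pop pop pop pop => robot pop robot one pop pop robot pop pop pop pop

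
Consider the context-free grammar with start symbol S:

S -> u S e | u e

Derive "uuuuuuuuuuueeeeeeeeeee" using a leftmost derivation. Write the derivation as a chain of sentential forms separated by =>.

S => uSe => uuSee => uuuSeee => uuuuSeeee => uuuuuSeeeee => uuuuuuSeeeeee => uuuuuuuSeeeeeee => uuuuuuuuSeeeeeeee => uuuuuuuuuSeeeeeeeee => uuuuuuuuuuSeeeeeeeeee => uuuuuuuuuuueeeeeeeeeee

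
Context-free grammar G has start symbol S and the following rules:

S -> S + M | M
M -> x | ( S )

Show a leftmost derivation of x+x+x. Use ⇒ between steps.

S ⇒ S+M   [S -> S + M]
S+M ⇒ S+M+M   [S -> S + M]
S+M+M ⇒ M+M+M   [S -> M]
M+M+M ⇒ x+M+M   [M -> x]
x+M+M ⇒ x+x+M   [M -> x]
x+x+M ⇒ x+x+x   [M -> x]

S ⇒ S+M ⇒ S+M+M ⇒ M+M+M ⇒ x+M+M ⇒ x+x+M ⇒ x+x+x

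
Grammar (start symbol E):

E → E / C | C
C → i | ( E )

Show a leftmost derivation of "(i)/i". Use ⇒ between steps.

E ⇒ E/C ⇒ C/C ⇒ (E)/C ⇒ (C)/C ⇒ (i)/C ⇒ (i)/i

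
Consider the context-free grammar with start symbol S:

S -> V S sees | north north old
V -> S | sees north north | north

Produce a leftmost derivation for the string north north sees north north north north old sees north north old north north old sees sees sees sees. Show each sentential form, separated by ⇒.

S ⇒ V S sees   [S -> V S sees]
V S sees ⇒ north S sees   [V -> north]
north S sees ⇒ north V S sees sees   [S -> V S sees]
north V S sees sees ⇒ north north S sees sees   [V -> north]
north north S sees sees ⇒ north north V S sees sees sees   [S -> V S sees]
north north V S sees sees sees ⇒ north north S S sees sees sees   [V -> S]
north north S S sees sees sees ⇒ north north V S sees S sees sees sees   [S -> V S sees]
north north V S sees S sees sees sees ⇒ north north sees north north S sees S sees sees sees   [V -> sees north north]
north north sees north north S sees S sees sees sees ⇒ north north sees north north north north old sees S sees sees sees   [S -> north north old]
north north sees north north north north old sees S sees sees sees ⇒ north north sees north north north north old sees V S sees sees sees sees   [S -> V S sees]
north north sees north north north north old sees V S sees sees sees sees ⇒ north north sees north north north north old sees S S sees sees sees sees   [V -> S]
north north sees north north north north old sees S S sees sees sees sees ⇒ north north sees north north north north old sees north north old S sees sees sees sees   [S -> north north old]
north north sees north north north north old sees north north old S sees sees sees sees ⇒ north north sees north north north north old sees north north old north north old sees sees sees sees   [S -> north north old]

S ⇒ V S sees ⇒ north S sees ⇒ north V S sees sees ⇒ north north S sees sees ⇒ north north V S sees sees sees ⇒ north north S S sees sees sees ⇒ north north V S sees S sees sees sees ⇒ north north sees north north S sees S sees sees sees ⇒ north north sees north north north north old sees S sees sees sees ⇒ north north sees north north north north old sees V S sees sees sees sees ⇒ north north sees north north north north old sees S S sees sees sees sees ⇒ north north sees north north north north old sees north north old S sees sees sees sees ⇒ north north sees north north north north old sees north north old north north old sees sees sees sees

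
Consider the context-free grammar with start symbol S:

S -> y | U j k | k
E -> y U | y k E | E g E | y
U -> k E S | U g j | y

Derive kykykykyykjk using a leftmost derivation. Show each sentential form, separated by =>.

S => Ujk   [S -> U j k]
Ujk => kESjk   [U -> k E S]
kESjk => kykESjk   [E -> y k E]
kykESjk => kykykESjk   [E -> y k E]
kykykESjk => kykykykESjk   [E -> y k E]
kykykykESjk => kykykykyUSjk   [E -> y U]
kykykykyUSjk => kykykykyySjk   [U -> y]
kykykykyySjk => kykykykyykjk   [S -> k]

S=>Ujk=>kESjk=>kykESjk=>kykykESjk=>kykykykESjk=>kykykykyUSjk=>kykykykyySjk=>kykykykyykjk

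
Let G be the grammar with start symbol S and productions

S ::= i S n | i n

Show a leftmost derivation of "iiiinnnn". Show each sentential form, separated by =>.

S => iSn => iiSnn => iiiSnnn => iiiinnnn

S => iSn   [S ::= i S n]
iSn => iiSnn   [S ::= i S n]
iiSnn => iiiSnnn   [S ::= i S n]
iiiSnnn => iiiinnnn   [S ::= i n]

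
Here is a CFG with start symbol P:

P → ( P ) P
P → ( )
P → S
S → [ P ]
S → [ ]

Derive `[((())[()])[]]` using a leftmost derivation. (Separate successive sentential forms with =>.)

P => S => [P] => [(P)P] => [((P)P)P] => [((())P)P] => [((())S)P] => [((())[P])P] => [((())[()])P] => [((())[()])S] => [((())[()])[]]

P => S   [P → S]
S => [P]   [S → [ P ]]
[P] => [(P)P]   [P → ( P ) P]
[(P)P] => [((P)P)P]   [P → ( P ) P]
[((P)P)P] => [((())P)P]   [P → ( )]
[((())P)P] => [((())S)P]   [P → S]
[((())S)P] => [((())[P])P]   [S → [ P ]]
[((())[P])P] => [((())[()])P]   [P → ( )]
[((())[()])P] => [((())[()])S]   [P → S]
[((())[()])S] => [((())[()])[]]   [S → [ ]]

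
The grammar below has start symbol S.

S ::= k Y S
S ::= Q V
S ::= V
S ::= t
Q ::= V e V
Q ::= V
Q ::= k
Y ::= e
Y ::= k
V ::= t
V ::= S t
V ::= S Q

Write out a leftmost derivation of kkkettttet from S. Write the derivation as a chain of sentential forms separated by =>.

S => kYS => kkS => kkkYS => kkkeS => kkkeV => kkkeSQ => kkkeVQ => kkkeStQ => kkkeVtQ => kkkeSttQ => kkketttQ => kkketttVeV => kkketttteV => kkkettttet

S => kYS   [S ::= k Y S]
kYS => kkS   [Y ::= k]
kkS => kkkYS   [S ::= k Y S]
kkkYS => kkkeS   [Y ::= e]
kkkeS => kkkeV   [S ::= V]
kkkeV => kkkeSQ   [V ::= S Q]
kkkeSQ => kkkeVQ   [S ::= V]
kkkeVQ => kkkeStQ   [V ::= S t]
kkkeStQ => kkkeVtQ   [S ::= V]
kkkeVtQ => kkkeSttQ   [V ::= S t]
kkkeSttQ => kkketttQ   [S ::= t]
kkketttQ => kkketttVeV   [Q ::= V e V]
kkketttVeV => kkketttteV   [V ::= t]
kkketttteV => kkkettttet   [V ::= t]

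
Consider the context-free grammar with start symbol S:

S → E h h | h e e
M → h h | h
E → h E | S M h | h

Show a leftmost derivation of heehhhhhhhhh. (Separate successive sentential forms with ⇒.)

S ⇒ Ehh   [S → E h h]
Ehh ⇒ SMhhh   [E → S M h]
SMhhh ⇒ EhhMhhh   [S → E h h]
EhhMhhh ⇒ SMhhhMhhh   [E → S M h]
SMhhhMhhh ⇒ heeMhhhMhhh   [S → h e e]
heeMhhhMhhh ⇒ heehhhhhMhhh   [M → h h]
heehhhhhMhhh ⇒ heehhhhhhhhh   [M → h]

S ⇒ Ehh ⇒ SMhhh ⇒ EhhMhhh ⇒ SMhhhMhhh ⇒ heeMhhhMhhh ⇒ heehhhhhMhhh ⇒ heehhhhhhhhh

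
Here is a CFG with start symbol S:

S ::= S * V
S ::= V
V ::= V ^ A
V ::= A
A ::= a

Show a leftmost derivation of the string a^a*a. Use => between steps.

S => S*V => V*V => V^A*V => A^A*V => a^A*V => a^a*V => a^a*A => a^a*a

S => S*V   [S ::= S * V]
S*V => V*V   [S ::= V]
V*V => V^A*V   [V ::= V ^ A]
V^A*V => A^A*V   [V ::= A]
A^A*V => a^A*V   [A ::= a]
a^A*V => a^a*V   [A ::= a]
a^a*V => a^a*A   [V ::= A]
a^a*A => a^a*a   [A ::= a]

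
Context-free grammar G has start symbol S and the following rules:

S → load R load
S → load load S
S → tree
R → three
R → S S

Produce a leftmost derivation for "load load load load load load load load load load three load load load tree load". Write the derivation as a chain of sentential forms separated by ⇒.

S ⇒ load load S ⇒ load load load load S ⇒ load load load load load load S ⇒ load load load load load load load load S ⇒ load load load load load load load load load R load ⇒ load load load load load load load load load S S load ⇒ load load load load load load load load load load R load S load ⇒ load load load load load load load load load load three load S load ⇒ load load load load load load load load load load three load load load S load ⇒ load load load load load load load load load load three load load load tree load

S ⇒ load load S   [S → load load S]
load load S ⇒ load load load load S   [S → load load S]
load load load load S ⇒ load load load load load load S   [S → load load S]
load load load load load load S ⇒ load load load load load load load load S   [S → load load S]
load load load load load load load load S ⇒ load load load load load load load load load R load   [S → load R load]
load load load load load load load load load R load ⇒ load load load load load load load load load S S load   [R → S S]
load load load load load load load load load S S load ⇒ load load load load load load load load load load R load S load   [S → load R load]
load load load load load load load load load load R load S load ⇒ load load load load load load load load load load three load S load   [R → three]
load load load load load load load load load load three load S load ⇒ load load load load load load load load load load three load load load S load   [S → load load S]
load load load load load load load load load load three load load load S load ⇒ load load load load load load load load load load three load load load tree load   [S → tree]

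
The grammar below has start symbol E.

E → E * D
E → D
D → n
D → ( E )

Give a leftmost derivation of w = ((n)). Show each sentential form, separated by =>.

E => D => (E) => (D) => ((E)) => ((D)) => ((n))

E => D   [E → D]
D => (E)   [D → ( E )]
(E) => (D)   [E → D]
(D) => ((E))   [D → ( E )]
((E)) => ((D))   [E → D]
((D)) => ((n))   [D → n]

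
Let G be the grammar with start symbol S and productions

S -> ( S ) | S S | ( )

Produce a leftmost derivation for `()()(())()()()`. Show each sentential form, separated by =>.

S => SS   [S -> S S]
SS => SSS   [S -> S S]
SSS => SSSS   [S -> S S]
SSSS => SSSSS   [S -> S S]
SSSSS => ()SSSS   [S -> ( )]
()SSSS => ()()SSS   [S -> ( )]
()()SSS => ()()(S)SS   [S -> ( S )]
()()(S)SS => ()()(())SS   [S -> ( )]
()()(())SS => ()()(())()S   [S -> ( )]
()()(())()S => ()()(())()SS   [S -> S S]
()()(())()SS => ()()(())()()S   [S -> ( )]
()()(())()()S => ()()(())()()()   [S -> ( )]

S=>SS=>SSS=>SSSS=>SSSSS=>()SSSS=>()()SSS=>()()(S)SS=>()()(())SS=>()()(())()S=>()()(())()SS=>()()(())()()S=>()()(())()()()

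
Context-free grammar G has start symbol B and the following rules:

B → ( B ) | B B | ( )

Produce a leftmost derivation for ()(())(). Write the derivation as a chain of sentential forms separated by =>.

B => BB   [B → B B]
BB => BBB   [B → B B]
BBB => ()BB   [B → ( )]
()BB => ()(B)B   [B → ( B )]
()(B)B => ()(())B   [B → ( )]
()(())B => ()(())()   [B → ( )]

B => BB => BBB => ()BB => ()(B)B => ()(())B => ()(())()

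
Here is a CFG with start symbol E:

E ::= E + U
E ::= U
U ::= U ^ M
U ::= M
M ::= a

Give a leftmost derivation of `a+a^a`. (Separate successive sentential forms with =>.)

E => E+U   [E ::= E + U]
E+U => U+U   [E ::= U]
U+U => M+U   [U ::= M]
M+U => a+U   [M ::= a]
a+U => a+U^M   [U ::= U ^ M]
a+U^M => a+M^M   [U ::= M]
a+M^M => a+a^M   [M ::= a]
a+a^M => a+a^a   [M ::= a]

E=>E+U=>U+U=>M+U=>a+U=>a+U^M=>a+M^M=>a+a^M=>a+a^a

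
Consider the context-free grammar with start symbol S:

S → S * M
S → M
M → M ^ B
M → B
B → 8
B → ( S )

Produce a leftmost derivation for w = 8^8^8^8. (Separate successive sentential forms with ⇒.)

S ⇒ M ⇒ M^B ⇒ M^B^B ⇒ M^B^B^B ⇒ B^B^B^B ⇒ 8^B^B^B ⇒ 8^8^B^B ⇒ 8^8^8^B ⇒ 8^8^8^8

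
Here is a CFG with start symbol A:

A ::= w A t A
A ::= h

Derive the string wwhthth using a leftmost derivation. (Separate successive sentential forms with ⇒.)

A ⇒ wAtA ⇒ wwAtAtA ⇒ wwhtAtA ⇒ wwhthtA ⇒ wwhthth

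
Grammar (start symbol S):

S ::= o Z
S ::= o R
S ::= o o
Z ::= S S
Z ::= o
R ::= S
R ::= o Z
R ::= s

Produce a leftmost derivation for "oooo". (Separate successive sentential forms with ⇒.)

S ⇒ oR   [S ::= o R]
oR ⇒ oS   [R ::= S]
oS ⇒ ooR   [S ::= o R]
ooR ⇒ ooS   [R ::= S]
ooS ⇒ oooo   [S ::= o o]

S ⇒ oR ⇒ oS ⇒ ooR ⇒ ooS ⇒ oooo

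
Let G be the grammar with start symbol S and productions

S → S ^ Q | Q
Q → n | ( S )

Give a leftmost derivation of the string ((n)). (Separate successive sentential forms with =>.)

S=>Q=>(S)=>(Q)=>((S))=>((Q))=>((n))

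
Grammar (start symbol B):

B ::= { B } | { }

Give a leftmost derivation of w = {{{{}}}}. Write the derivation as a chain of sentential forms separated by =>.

B => {B} => {{B}} => {{{B}}} => {{{{}}}}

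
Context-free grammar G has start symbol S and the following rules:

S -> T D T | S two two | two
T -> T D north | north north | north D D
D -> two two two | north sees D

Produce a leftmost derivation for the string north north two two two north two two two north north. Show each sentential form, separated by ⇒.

S ⇒ T D T   [S -> T D T]
T D T ⇒ T D north D T   [T -> T D north]
T D north D T ⇒ north north D north D T   [T -> north north]
north north D north D T ⇒ north north two two two north D T   [D -> two two two]
north north two two two north D T ⇒ north north two two two north two two two T   [D -> two two two]
north north two two two north two two two T ⇒ north north two two two north two two two north north   [T -> north north]

S ⇒ T D T ⇒ T D north D T ⇒ north north D north D T ⇒ north north two two two north D T ⇒ north north two two two north two two two T ⇒ north north two two two north two two two north north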